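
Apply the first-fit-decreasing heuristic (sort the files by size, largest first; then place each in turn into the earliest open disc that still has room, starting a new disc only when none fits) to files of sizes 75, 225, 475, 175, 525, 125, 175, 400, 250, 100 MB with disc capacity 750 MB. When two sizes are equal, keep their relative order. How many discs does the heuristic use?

Sorted descending: 525, 475, 400, 250, 225, 175, 175, 125, 100, 75.
  525 → disc 1 (new)  [load 525/750]
  475 → disc 2 (new)  [load 475/750]
  400 → disc 3 (new)  [load 400/750]
  250 → disc 2  [load 725/750]
  225 → disc 1  [load 750/750]
  175 → disc 3  [load 575/750]
  175 → disc 3  [load 750/750]
  125 → disc 4 (new)  [load 125/750]
  100 → disc 4  [load 225/750]
  75 → disc 4  [load 300/750]
4 discs opened.

4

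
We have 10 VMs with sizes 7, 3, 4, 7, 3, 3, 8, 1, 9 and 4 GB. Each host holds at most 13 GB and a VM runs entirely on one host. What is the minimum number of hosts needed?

4

Total = 9 + 8 + 7 + 7 + 4 + 4 + 3 + 3 + 3 + 1 = 49 GB.
Lower bound: ⌈49/13⌉ = 4 hosts.
A packing using 4 hosts:
  host 1: 9 + 4 = 13
  host 2: 8 + 4 + 1 = 13
  host 3: 7 + 3 + 3 = 13
  host 4: 7 + 3 = 10
This matches the lower bound, so 4 is optimal.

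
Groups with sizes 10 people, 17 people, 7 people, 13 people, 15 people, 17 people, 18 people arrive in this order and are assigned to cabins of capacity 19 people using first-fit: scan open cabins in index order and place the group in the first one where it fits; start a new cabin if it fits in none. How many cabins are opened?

  10 → cabin 1 (new)  [load 10/19]
  17 → cabin 2 (new)  [load 17/19]
  7 → cabin 1  [load 17/19]
  13 → cabin 3 (new)  [load 13/19]
  15 → cabin 4 (new)  [load 15/19]
  17 → cabin 5 (new)  [load 17/19]
  18 → cabin 6 (new)  [load 18/19]
6 cabins opened.

6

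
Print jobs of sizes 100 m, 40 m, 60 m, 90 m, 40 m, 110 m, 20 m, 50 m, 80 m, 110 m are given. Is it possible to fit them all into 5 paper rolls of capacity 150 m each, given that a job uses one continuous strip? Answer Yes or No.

Yes

A valid assignment using 5 paper rolls:
  roll 1: 110 + 40 = 150
  roll 2: 110 + 40 = 150
  roll 3: 100 + 50 = 150
  roll 4: 90 + 60 = 150
  roll 5: 80 + 20 = 100
Every load is within 150 m, so 5 paper rolls suffice.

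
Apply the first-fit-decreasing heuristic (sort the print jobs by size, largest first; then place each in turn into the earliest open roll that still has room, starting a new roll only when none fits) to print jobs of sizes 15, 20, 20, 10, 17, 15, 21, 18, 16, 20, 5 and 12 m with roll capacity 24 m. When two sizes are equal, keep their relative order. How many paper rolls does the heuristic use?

Sorted descending: 21, 20, 20, 20, 18, 17, 16, 15, 15, 12, 10, 5.
  21 → roll 1 (new)  [load 21/24]
  20 → roll 2 (new)  [load 20/24]
  20 → roll 3 (new)  [load 20/24]
  20 → roll 4 (new)  [load 20/24]
  18 → roll 5 (new)  [load 18/24]
  17 → roll 6 (new)  [load 17/24]
  16 → roll 7 (new)  [load 16/24]
  15 → roll 8 (new)  [load 15/24]
  15 → roll 9 (new)  [load 15/24]
  12 → roll 10 (new)  [load 12/24]
  10 → roll 10  [load 22/24]
  5 → roll 5  [load 23/24]
10 paper rolls opened.

10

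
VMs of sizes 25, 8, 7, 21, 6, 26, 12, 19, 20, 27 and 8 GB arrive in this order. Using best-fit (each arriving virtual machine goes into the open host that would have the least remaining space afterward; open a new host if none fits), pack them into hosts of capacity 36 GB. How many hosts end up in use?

  25 → host 1 (new)  [load 25/36]
  8 → host 1  [load 33/36]
  7 → host 2 (new)  [load 7/36]
  21 → host 2  [load 28/36]
  6 → host 2  [load 34/36]
  26 → host 3 (new)  [load 26/36]
  12 → host 4 (new)  [load 12/36]
  19 → host 4  [load 31/36]
  20 → host 5 (new)  [load 20/36]
  27 → host 6 (new)  [load 27/36]
  8 → host 6  [load 35/36]
6 hosts opened.

6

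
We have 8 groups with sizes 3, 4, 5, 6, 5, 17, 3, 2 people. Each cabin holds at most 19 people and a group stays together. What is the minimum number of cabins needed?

Total = 17 + 6 + 5 + 5 + 4 + 3 + 3 + 2 = 45 people.
Lower bound: ⌈45/19⌉ = 3 cabins.
A packing using 3 cabins:
  cabin 1: 17 + 2 = 19
  cabin 2: 6 + 5 + 5 + 3 = 19
  cabin 3: 4 + 3 = 7
This matches the lower bound, so 3 is optimal.

3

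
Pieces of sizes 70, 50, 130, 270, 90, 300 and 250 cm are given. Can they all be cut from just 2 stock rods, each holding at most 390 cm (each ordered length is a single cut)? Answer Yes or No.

No

Total = 1160 cm; ⌈1160/390⌉ = 3.
At least 3 stock rods are required, but only 2 are allowed.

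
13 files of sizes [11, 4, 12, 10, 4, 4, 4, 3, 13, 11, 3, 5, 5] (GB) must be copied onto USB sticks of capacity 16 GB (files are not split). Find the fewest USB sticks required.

6

Total = 13 + 12 + 11 + 11 + 10 + 5 + 5 + 4 + 4 + 4 + 4 + 3 + 3 = 89 GB.
Lower bound: ⌈89/16⌉ = 6 USB sticks.
A packing using 6 USB sticks:
  USB stick 1: 13 + 3 = 16
  USB stick 2: 12 + 4 = 16
  USB stick 3: 11 + 5 = 16
  USB stick 4: 11 + 5 = 16
  USB stick 5: 10 + 4 = 14
  USB stick 6: 4 + 4 + 3 = 11
This matches the lower bound, so 6 is optimal.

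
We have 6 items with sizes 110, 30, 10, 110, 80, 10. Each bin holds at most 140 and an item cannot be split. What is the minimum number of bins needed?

Total = 110 + 110 + 80 + 30 + 10 + 10 = 350.
Lower bound: ⌈350/140⌉ = 3 bins.
A packing using 3 bins:
  bin 1: 110 + 30 = 140
  bin 2: 110 + 10 + 10 = 130
  bin 3: 80 = 80
This matches the lower bound, so 3 is optimal.

3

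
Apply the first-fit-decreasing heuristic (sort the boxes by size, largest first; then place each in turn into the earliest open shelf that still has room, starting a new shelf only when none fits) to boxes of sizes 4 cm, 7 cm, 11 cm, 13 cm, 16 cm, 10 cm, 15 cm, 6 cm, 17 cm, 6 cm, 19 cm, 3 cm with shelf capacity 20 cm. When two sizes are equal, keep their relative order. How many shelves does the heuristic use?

Sorted descending: 19, 17, 16, 15, 13, 11, 10, 7, 6, 6, 4, 3.
  19 → shelf 1 (new)  [load 19/20]
  17 → shelf 2 (new)  [load 17/20]
  16 → shelf 3 (new)  [load 16/20]
  15 → shelf 4 (new)  [load 15/20]
  13 → shelf 5 (new)  [load 13/20]
  11 → shelf 6 (new)  [load 11/20]
  10 → shelf 7 (new)  [load 10/20]
  7 → shelf 5  [load 20/20]
  6 → shelf 6  [load 17/20]
  6 → shelf 7  [load 16/20]
  4 → shelf 3  [load 20/20]
  3 → shelf 2  [load 20/20]
7 shelves opened.

7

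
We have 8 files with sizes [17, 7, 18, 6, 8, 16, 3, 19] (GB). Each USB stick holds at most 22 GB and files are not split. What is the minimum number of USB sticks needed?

Total = 19 + 18 + 17 + 16 + 8 + 7 + 6 + 3 = 94 GB.
Lower bound: ⌈94/22⌉ = 5 USB sticks.
A packing using 5 USB sticks:
  USB stick 1: 19 + 3 = 22
  USB stick 2: 18 = 18
  USB stick 3: 17 = 17
  USB stick 4: 16 + 6 = 22
  USB stick 5: 8 + 7 = 15
This matches the lower bound, so 5 is optimal.

5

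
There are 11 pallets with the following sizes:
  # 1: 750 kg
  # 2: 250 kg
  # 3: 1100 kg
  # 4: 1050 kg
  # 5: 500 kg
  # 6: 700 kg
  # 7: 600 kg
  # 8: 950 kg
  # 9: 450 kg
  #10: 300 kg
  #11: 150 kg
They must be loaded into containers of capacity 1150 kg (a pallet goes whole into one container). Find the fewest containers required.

7

Total = 1100 + 1050 + 950 + 750 + 700 + 600 + 500 + 450 + 300 + 250 + 150 = 6800 kg.
Lower bound: ⌈6800/1150⌉ = 6 containers.
A packing using 7 containers:
  container 1: 1100 = 1100
  container 2: 1050 = 1050
  container 3: 950 + 150 = 1100
  container 4: 750 + 300 = 1050
  container 5: 700 + 450 = 1150
  container 6: 600 + 500 = 1100
  container 7: 250 = 250
No arrangement into 6 containers stays within capacity, so 7 is optimal.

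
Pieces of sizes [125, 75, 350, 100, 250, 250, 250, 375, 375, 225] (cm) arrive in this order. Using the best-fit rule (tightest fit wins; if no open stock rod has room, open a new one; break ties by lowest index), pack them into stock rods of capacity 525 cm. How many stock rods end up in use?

  125 → stock rod 1 (new)  [load 125/525]
  75 → stock rod 1  [load 200/525]
  350 → stock rod 2 (new)  [load 350/525]
  100 → stock rod 2  [load 450/525]
  250 → stock rod 1  [load 450/525]
  250 → stock rod 3 (new)  [load 250/525]
  250 → stock rod 3  [load 500/525]
  375 → stock rod 4 (new)  [load 375/525]
  375 → stock rod 5 (new)  [load 375/525]
  225 → stock rod 6 (new)  [load 225/525]
6 stock rods opened.

6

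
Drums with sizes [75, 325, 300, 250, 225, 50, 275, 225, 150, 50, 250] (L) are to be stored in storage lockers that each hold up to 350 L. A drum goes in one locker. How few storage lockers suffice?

Total = 325 + 300 + 275 + 250 + 250 + 225 + 225 + 150 + 75 + 50 + 50 = 2175 L.
Lower bound: ⌈2175/350⌉ = 7 storage lockers.
A packing using 8 storage lockers:
  locker 1: 325 = 325
  locker 2: 300 + 50 = 350
  locker 3: 275 + 75 = 350
  locker 4: 250 + 50 = 300
  locker 5: 250 = 250
  locker 6: 225 = 225
  locker 7: 225 = 225
  locker 8: 150 = 150
No arrangement into 7 storage lockers stays within capacity, so 8 is optimal.

8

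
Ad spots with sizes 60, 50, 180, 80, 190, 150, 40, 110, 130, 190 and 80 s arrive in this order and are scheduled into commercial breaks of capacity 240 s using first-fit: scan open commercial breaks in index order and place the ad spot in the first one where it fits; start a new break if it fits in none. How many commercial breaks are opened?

6

  60 → break 1 (new)  [load 60/240]
  50 → break 1  [load 110/240]
  180 → break 2 (new)  [load 180/240]
  80 → break 1  [load 190/240]
  190 → break 3 (new)  [load 190/240]
  150 → break 4 (new)  [load 150/240]
  40 → break 1  [load 230/240]
  110 → break 5 (new)  [load 110/240]
  130 → break 5  [load 240/240]
  190 → break 6 (new)  [load 190/240]
  80 → break 4  [load 230/240]
6 commercial breaks opened.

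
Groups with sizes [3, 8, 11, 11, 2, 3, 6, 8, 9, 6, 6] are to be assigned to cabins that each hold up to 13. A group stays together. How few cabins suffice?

7

Total = 11 + 11 + 9 + 8 + 8 + 6 + 6 + 6 + 3 + 3 + 2 = 73.
Lower bound: ⌈73/13⌉ = 6 cabins.
A packing using 7 cabins:
  cabin 1: 11 + 2 = 13
  cabin 2: 11 = 11
  cabin 3: 9 + 3 = 12
  cabin 4: 8 + 3 = 11
  cabin 5: 8 = 8
  cabin 6: 6 + 6 = 12
  cabin 7: 6 = 6
No arrangement into 6 cabins stays within capacity, so 7 is optimal.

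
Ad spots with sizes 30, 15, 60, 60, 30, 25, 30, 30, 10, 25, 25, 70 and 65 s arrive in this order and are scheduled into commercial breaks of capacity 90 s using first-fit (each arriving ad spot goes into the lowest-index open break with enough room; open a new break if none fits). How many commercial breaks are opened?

  30 → break 1 (new)  [load 30/90]
  15 → break 1  [load 45/90]
  60 → break 2 (new)  [load 60/90]
  60 → break 3 (new)  [load 60/90]
  30 → break 1  [load 75/90]
  25 → break 2  [load 85/90]
  30 → break 3  [load 90/90]
  30 → break 4 (new)  [load 30/90]
  10 → break 1  [load 85/90]
  25 → break 4  [load 55/90]
  25 → break 4  [load 80/90]
  70 → break 5 (new)  [load 70/90]
  65 → break 6 (new)  [load 65/90]
6 commercial breaks opened.

6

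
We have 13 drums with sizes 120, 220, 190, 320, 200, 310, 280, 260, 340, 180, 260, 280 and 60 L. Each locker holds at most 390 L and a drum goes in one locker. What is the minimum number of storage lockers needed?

Total = 340 + 320 + 310 + 280 + 280 + 260 + 260 + 220 + 200 + 190 + 180 + 120 + 60 = 3020 L.
Lower bound: ⌈3020/390⌉ = 8 storage lockers.
Also, 9 drums each exceed 195 L, and no two of those can share a locker, so at least 9 storage lockers are needed.
A packing using 10 storage lockers:
  locker 1: 340 = 340
  locker 2: 320 + 60 = 380
  locker 3: 310 = 310
  locker 4: 280 = 280
  locker 5: 280 = 280
  locker 6: 260 + 120 = 380
  locker 7: 260 = 260
  locker 8: 220 = 220
  locker 9: 200 + 190 = 390
  locker 10: 180 = 180
No arrangement into 9 storage lockers stays within capacity, so 10 is optimal.

10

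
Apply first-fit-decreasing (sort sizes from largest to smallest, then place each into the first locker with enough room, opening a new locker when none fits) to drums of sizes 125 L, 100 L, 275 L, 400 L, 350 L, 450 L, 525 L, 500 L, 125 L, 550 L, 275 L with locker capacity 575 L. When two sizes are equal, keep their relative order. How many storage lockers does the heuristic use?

Sorted descending: 550, 525, 500, 450, 400, 350, 275, 275, 125, 125, 100.
  550 → locker 1 (new)  [load 550/575]
  525 → locker 2 (new)  [load 525/575]
  500 → locker 3 (new)  [load 500/575]
  450 → locker 4 (new)  [load 450/575]
  400 → locker 5 (new)  [load 400/575]
  350 → locker 6 (new)  [load 350/575]
  275 → locker 7 (new)  [load 275/575]
  275 → locker 7  [load 550/575]
  125 → locker 4  [load 575/575]
  125 → locker 5  [load 525/575]
  100 → locker 6  [load 450/575]
7 storage lockers opened.

7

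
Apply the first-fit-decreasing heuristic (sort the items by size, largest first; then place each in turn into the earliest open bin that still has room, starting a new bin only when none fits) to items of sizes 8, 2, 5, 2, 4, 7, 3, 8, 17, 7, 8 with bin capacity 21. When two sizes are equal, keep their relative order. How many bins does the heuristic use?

4

Sorted descending: 17, 8, 8, 8, 7, 7, 5, 4, 3, 2, 2.
  17 → bin 1 (new)  [load 17/21]
  8 → bin 2 (new)  [load 8/21]
  8 → bin 2  [load 16/21]
  8 → bin 3 (new)  [load 8/21]
  7 → bin 3  [load 15/21]
  7 → bin 4 (new)  [load 7/21]
  5 → bin 2  [load 21/21]
  4 → bin 1  [load 21/21]
  3 → bin 3  [load 18/21]
  2 → bin 3  [load 20/21]
  2 → bin 4  [load 9/21]
4 bins opened.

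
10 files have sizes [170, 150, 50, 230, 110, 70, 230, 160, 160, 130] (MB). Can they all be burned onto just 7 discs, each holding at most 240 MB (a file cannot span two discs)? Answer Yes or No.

Yes

A valid assignment using 7 discs:
  disc 1: 230 = 230
  disc 2: 230 = 230
  disc 3: 170 + 70 = 240
  disc 4: 160 + 50 = 210
  disc 5: 160 = 160
  disc 6: 150 = 150
  disc 7: 130 + 110 = 240
Every load is within 240 MB, so 7 discs suffice.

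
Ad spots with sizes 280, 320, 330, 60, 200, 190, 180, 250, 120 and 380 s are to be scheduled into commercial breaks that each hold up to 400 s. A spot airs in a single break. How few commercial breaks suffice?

Total = 380 + 330 + 320 + 280 + 250 + 200 + 190 + 180 + 120 + 60 = 2310 s.
Lower bound: ⌈2310/400⌉ = 6 commercial breaks.
A packing using 7 commercial breaks:
  break 1: 380 = 380
  break 2: 330 + 60 = 390
  break 3: 320 = 320
  break 4: 280 + 120 = 400
  break 5: 250 = 250
  break 6: 200 + 190 = 390
  break 7: 180 = 180
No arrangement into 6 commercial breaks stays within capacity, so 7 is optimal.

7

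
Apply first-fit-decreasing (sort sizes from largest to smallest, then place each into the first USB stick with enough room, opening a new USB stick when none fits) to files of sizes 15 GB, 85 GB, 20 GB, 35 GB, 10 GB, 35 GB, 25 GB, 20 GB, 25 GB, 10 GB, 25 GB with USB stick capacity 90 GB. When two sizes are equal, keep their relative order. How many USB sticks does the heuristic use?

Sorted descending: 85, 35, 35, 25, 25, 25, 20, 20, 15, 10, 10.
  85 → USB stick 1 (new)  [load 85/90]
  35 → USB stick 2 (new)  [load 35/90]
  35 → USB stick 2  [load 70/90]
  25 → USB stick 3 (new)  [load 25/90]
  25 → USB stick 3  [load 50/90]
  25 → USB stick 3  [load 75/90]
  20 → USB stick 2  [load 90/90]
  20 → USB stick 4 (new)  [load 20/90]
  15 → USB stick 3  [load 90/90]
  10 → USB stick 4  [load 30/90]
  10 → USB stick 4  [load 40/90]
4 USB sticks opened.

4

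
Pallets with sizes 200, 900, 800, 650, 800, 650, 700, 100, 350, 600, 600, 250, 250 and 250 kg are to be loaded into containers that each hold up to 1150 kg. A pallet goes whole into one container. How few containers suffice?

Total = 900 + 800 + 800 + 700 + 650 + 650 + 600 + 600 + 350 + 250 + 250 + 250 + 200 + 100 = 7100 kg.
Lower bound: ⌈7100/1150⌉ = 7 containers.
Also, 8 pallets each exceed 575 kg, and no two of those can share a container, so at least 8 containers are needed.
A packing using 8 containers:
  container 1: 900 + 250 = 1150
  container 2: 800 + 350 = 1150
  container 3: 800 + 250 + 100 = 1150
  container 4: 700 + 250 + 200 = 1150
  container 5: 650 = 650
  container 6: 650 = 650
  container 7: 600 = 600
  container 8: 600 = 600
This matches the lower bound, so 8 is optimal.

8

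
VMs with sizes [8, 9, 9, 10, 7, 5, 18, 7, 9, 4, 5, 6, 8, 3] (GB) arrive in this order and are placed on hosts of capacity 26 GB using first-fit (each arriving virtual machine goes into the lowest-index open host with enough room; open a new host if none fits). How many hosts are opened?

  8 → host 1 (new)  [load 8/26]
  9 → host 1  [load 17/26]
  9 → host 1  [load 26/26]
  10 → host 2 (new)  [load 10/26]
  7 → host 2  [load 17/26]
  5 → host 2  [load 22/26]
  18 → host 3 (new)  [load 18/26]
  7 → host 3  [load 25/26]
  9 → host 4 (new)  [load 9/26]
  4 → host 2  [load 26/26]
  5 → host 4  [load 14/26]
  6 → host 4  [load 20/26]
  8 → host 5 (new)  [load 8/26]
  3 → host 4  [load 23/26]
5 hosts opened.

5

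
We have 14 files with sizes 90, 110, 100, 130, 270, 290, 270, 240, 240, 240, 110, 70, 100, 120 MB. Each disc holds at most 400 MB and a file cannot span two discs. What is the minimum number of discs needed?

7

Total = 290 + 270 + 270 + 240 + 240 + 240 + 130 + 120 + 110 + 110 + 100 + 100 + 90 + 70 = 2380 MB.
Lower bound: ⌈2380/400⌉ = 6 discs.
A packing using 7 discs:
  disc 1: 290 + 110 = 400
  disc 2: 270 + 130 = 400
  disc 3: 270 + 120 = 390
  disc 4: 240 + 110 = 350
  disc 5: 240 + 100 = 340
  disc 6: 240 + 100 = 340
  disc 7: 90 + 70 = 160
No arrangement into 6 discs stays within capacity, so 7 is optimal.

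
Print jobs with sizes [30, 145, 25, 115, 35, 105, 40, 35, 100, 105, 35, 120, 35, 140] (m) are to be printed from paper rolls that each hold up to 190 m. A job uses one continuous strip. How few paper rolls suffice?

7

Total = 145 + 140 + 120 + 115 + 105 + 105 + 100 + 40 + 35 + 35 + 35 + 35 + 30 + 25 = 1065 m.
Lower bound: ⌈1065/190⌉ = 6 paper rolls.
Also, 7 print jobs each exceed 95 m, and no two of those can share a roll, so at least 7 paper rolls are needed.
A packing using 7 paper rolls:
  roll 1: 145 + 40 = 185
  roll 2: 140 + 35 = 175
  roll 3: 120 + 35 + 35 = 190
  roll 4: 115 + 35 + 30 = 180
  roll 5: 105 + 25 = 130
  roll 6: 105 = 105
  roll 7: 100 = 100
This matches the lower bound, so 7 is optimal.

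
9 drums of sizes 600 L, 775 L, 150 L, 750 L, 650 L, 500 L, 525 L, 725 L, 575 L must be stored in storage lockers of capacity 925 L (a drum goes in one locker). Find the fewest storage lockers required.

Total = 775 + 750 + 725 + 650 + 600 + 575 + 525 + 500 + 150 = 5250 L.
Lower bound: ⌈5250/925⌉ = 6 storage lockers.
Also, 8 drums each exceed 925/2 L, and no two of those can share a locker, so at least 8 storage lockers are needed.
A packing using 8 storage lockers:
  locker 1: 775 + 150 = 925
  locker 2: 750 = 750
  locker 3: 725 = 725
  locker 4: 650 = 650
  locker 5: 600 = 600
  locker 6: 575 = 575
  locker 7: 525 = 525
  locker 8: 500 = 500
This matches the lower bound, so 8 is optimal.

8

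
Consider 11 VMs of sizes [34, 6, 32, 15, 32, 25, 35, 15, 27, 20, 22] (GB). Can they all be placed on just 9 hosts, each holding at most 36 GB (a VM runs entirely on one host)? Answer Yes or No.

A valid assignment using 9 hosts:
  host 1: 35 = 35
  host 2: 34 = 34
  host 3: 32 = 32
  host 4: 32 = 32
  host 5: 27 + 6 = 33
  host 6: 25 = 25
  host 7: 22 = 22
  host 8: 20 + 15 = 35
  host 9: 15 = 15
Every load is within 36 GB, so 9 hosts suffice.

Yes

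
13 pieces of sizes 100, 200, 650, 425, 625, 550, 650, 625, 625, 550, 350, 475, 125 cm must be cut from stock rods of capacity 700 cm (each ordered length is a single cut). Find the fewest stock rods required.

10

Total = 650 + 650 + 625 + 625 + 625 + 550 + 550 + 475 + 425 + 350 + 200 + 125 + 100 = 5950 cm.
Lower bound: ⌈5950/700⌉ = 9 stock rods.
A packing using 10 stock rods:
  stock rod 1: 650 = 650
  stock rod 2: 650 = 650
  stock rod 3: 625 = 625
  stock rod 4: 625 = 625
  stock rod 5: 625 = 625
  stock rod 6: 550 + 125 = 675
  stock rod 7: 550 + 100 = 650
  stock rod 8: 475 + 200 = 675
  stock rod 9: 425 = 425
  stock rod 10: 350 = 350
No arrangement into 9 stock rods stays within capacity, so 10 is optimal.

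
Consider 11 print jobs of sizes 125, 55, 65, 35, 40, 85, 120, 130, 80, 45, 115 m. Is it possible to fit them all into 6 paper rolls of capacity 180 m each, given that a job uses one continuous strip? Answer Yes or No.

A valid assignment using 6 paper rolls:
  roll 1: 130 + 45 = 175
  roll 2: 125 + 55 = 180
  roll 3: 120 + 40 = 160
  roll 4: 115 + 65 = 180
  roll 5: 85 + 80 = 165
  roll 6: 35 = 35
Every load is within 180 m, so 6 paper rolls suffice.

Yes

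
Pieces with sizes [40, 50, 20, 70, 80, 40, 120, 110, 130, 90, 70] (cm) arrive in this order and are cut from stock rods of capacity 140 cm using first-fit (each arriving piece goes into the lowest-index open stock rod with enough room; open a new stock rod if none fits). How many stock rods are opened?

8

  40 → stock rod 1 (new)  [load 40/140]
  50 → stock rod 1  [load 90/140]
  20 → stock rod 1  [load 110/140]
  70 → stock rod 2 (new)  [load 70/140]
  80 → stock rod 3 (new)  [load 80/140]
  40 → stock rod 2  [load 110/140]
  120 → stock rod 4 (new)  [load 120/140]
  110 → stock rod 5 (new)  [load 110/140]
  130 → stock rod 6 (new)  [load 130/140]
  90 → stock rod 7 (new)  [load 90/140]
  70 → stock rod 8 (new)  [load 70/140]
8 stock rods opened.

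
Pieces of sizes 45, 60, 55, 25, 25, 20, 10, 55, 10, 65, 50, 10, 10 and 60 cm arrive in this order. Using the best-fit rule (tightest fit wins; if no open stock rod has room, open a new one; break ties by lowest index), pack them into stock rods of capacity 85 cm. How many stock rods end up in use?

7

  45 → stock rod 1 (new)  [load 45/85]
  60 → stock rod 2 (new)  [load 60/85]
  55 → stock rod 3 (new)  [load 55/85]
  25 → stock rod 2  [load 85/85]
  25 → stock rod 3  [load 80/85]
  20 → stock rod 1  [load 65/85]
  10 → stock rod 1  [load 75/85]
  55 → stock rod 4 (new)  [load 55/85]
  10 → stock rod 1  [load 85/85]
  65 → stock rod 5 (new)  [load 65/85]
  50 → stock rod 6 (new)  [load 50/85]
  10 → stock rod 5  [load 75/85]
  10 → stock rod 5  [load 85/85]
  60 → stock rod 7 (new)  [load 60/85]
7 stock rods opened.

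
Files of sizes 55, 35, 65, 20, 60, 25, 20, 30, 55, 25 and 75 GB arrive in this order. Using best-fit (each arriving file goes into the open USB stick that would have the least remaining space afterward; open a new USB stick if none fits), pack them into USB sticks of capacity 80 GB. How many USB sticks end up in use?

  55 → USB stick 1 (new)  [load 55/80]
  35 → USB stick 2 (new)  [load 35/80]
  65 → USB stick 3 (new)  [load 65/80]
  20 → USB stick 1  [load 75/80]
  60 → USB stick 4 (new)  [load 60/80]
  25 → USB stick 2  [load 60/80]
  20 → USB stick 2  [load 80/80]
  30 → USB stick 5 (new)  [load 30/80]
  55 → USB stick 6 (new)  [load 55/80]
  25 → USB stick 6  [load 80/80]
  75 → USB stick 7 (new)  [load 75/80]
7 USB sticks opened.

7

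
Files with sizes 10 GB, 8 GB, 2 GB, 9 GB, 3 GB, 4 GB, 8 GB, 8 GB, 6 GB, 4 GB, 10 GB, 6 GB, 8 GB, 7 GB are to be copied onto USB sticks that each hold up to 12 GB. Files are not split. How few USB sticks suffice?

9

Total = 10 + 10 + 9 + 8 + 8 + 8 + 8 + 7 + 6 + 6 + 4 + 4 + 3 + 2 = 93 GB.
Lower bound: ⌈93/12⌉ = 8 USB sticks.
A packing using 9 USB sticks:
  USB stick 1: 10 + 2 = 12
  USB stick 2: 10 = 10
  USB stick 3: 9 + 3 = 12
  USB stick 4: 8 + 4 = 12
  USB stick 5: 8 + 4 = 12
  USB stick 6: 8 = 8
  USB stick 7: 8 = 8
  USB stick 8: 7 = 7
  USB stick 9: 6 + 6 = 12
No arrangement into 8 USB sticks stays within capacity, so 9 is optimal.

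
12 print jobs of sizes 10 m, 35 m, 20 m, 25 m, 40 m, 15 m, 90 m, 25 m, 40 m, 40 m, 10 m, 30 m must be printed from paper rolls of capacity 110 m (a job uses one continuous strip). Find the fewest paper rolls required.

Total = 90 + 40 + 40 + 40 + 35 + 30 + 25 + 25 + 20 + 15 + 10 + 10 = 380 m.
Lower bound: ⌈380/110⌉ = 4 paper rolls.
A packing using 4 paper rolls:
  roll 1: 90 + 20 = 110
  roll 2: 40 + 40 + 30 = 110
  roll 3: 40 + 35 + 25 + 10 = 110
  roll 4: 25 + 15 + 10 = 50
This matches the lower bound, so 4 is optimal.

4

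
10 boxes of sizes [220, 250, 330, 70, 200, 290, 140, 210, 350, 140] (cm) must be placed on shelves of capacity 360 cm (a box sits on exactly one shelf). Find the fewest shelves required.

7

Total = 350 + 330 + 290 + 250 + 220 + 210 + 200 + 140 + 140 + 70 = 2200 cm.
Lower bound: ⌈2200/360⌉ = 7 shelves.
A packing using 7 shelves:
  shelf 1: 350 = 350
  shelf 2: 330 = 330
  shelf 3: 290 + 70 = 360
  shelf 4: 250 = 250
  shelf 5: 220 + 140 = 360
  shelf 6: 210 + 140 = 350
  shelf 7: 200 = 200
This matches the lower bound, so 7 is optimal.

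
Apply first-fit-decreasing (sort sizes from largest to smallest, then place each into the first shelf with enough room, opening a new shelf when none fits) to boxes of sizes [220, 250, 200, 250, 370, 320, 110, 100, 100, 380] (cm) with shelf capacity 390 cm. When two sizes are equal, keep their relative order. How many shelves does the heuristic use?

7

Sorted descending: 380, 370, 320, 250, 250, 220, 200, 110, 100, 100.
  380 → shelf 1 (new)  [load 380/390]
  370 → shelf 2 (new)  [load 370/390]
  320 → shelf 3 (new)  [load 320/390]
  250 → shelf 4 (new)  [load 250/390]
  250 → shelf 5 (new)  [load 250/390]
  220 → shelf 6 (new)  [load 220/390]
  200 → shelf 7 (new)  [load 200/390]
  110 → shelf 4  [load 360/390]
  100 → shelf 5  [load 350/390]
  100 → shelf 6  [load 320/390]
7 shelves opened.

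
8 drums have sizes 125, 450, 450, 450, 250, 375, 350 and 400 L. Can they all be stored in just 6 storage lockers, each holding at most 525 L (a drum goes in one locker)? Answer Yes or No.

Total = 2850 L; ⌈2850/525⌉ = 6.
The bound of 6 does not rule out 6, but exhaustive search shows no assignment into 6 storage lockers of capacity 525 L exists — the minimum is 7.

No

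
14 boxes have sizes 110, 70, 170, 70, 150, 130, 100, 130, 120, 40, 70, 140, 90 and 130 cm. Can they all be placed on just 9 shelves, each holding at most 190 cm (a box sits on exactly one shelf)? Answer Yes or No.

No

Total = 1520 cm; ⌈1520/190⌉ = 8.
9 boxes each exceed half the capacity and cannot share a shelf, forcing at least 9 shelves.
The bound of 9 does not rule out 9, but exhaustive search shows no assignment into 9 shelves of capacity 190 cm exists — the minimum is 10.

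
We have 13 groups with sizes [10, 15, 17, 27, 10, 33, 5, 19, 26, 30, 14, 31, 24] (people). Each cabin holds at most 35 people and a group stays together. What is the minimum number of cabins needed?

9

Total = 33 + 31 + 30 + 27 + 26 + 24 + 19 + 17 + 15 + 14 + 10 + 10 + 5 = 261 people.
Lower bound: ⌈261/35⌉ = 8 cabins.
A packing using 9 cabins:
  cabin 1: 33 = 33
  cabin 2: 31 = 31
  cabin 3: 30 + 5 = 35
  cabin 4: 27 = 27
  cabin 5: 26 = 26
  cabin 6: 24 + 10 = 34
  cabin 7: 19 + 15 = 34
  cabin 8: 17 + 14 = 31
  cabin 9: 10 = 10
No arrangement into 8 cabins stays within capacity, so 9 is optimal.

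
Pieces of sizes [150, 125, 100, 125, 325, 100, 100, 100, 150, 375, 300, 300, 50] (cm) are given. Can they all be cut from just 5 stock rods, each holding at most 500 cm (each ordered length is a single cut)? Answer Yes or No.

Yes

A valid assignment using 5 stock rods:
  stock rod 1: 375 + 125 = 500
  stock rod 2: 325 + 150 = 475
  stock rod 3: 300 + 150 + 50 = 500
  stock rod 4: 300 + 125 = 425
  stock rod 5: 100 + 100 + 100 + 100 = 400
Every load is within 500 cm, so 5 stock rods suffice.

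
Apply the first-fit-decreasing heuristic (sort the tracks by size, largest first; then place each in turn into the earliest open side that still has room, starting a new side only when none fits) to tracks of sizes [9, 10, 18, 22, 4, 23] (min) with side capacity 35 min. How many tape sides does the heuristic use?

3

Sorted descending: 23, 22, 18, 10, 9, 4.
  23 → side 1 (new)  [load 23/35]
  22 → side 2 (new)  [load 22/35]
  18 → side 3 (new)  [load 18/35]
  10 → side 1  [load 33/35]
  9 → side 2  [load 31/35]
  4 → side 2  [load 35/35]
3 tape sides opened.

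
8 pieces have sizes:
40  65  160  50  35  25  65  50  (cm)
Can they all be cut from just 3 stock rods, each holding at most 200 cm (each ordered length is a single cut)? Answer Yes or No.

Yes

A valid assignment using 3 stock rods:
  stock rod 1: 160 + 40 = 200
  stock rod 2: 65 + 65 + 50 = 180
  stock rod 3: 50 + 35 + 25 = 110
Every load is within 200 cm, so 3 stock rods suffice.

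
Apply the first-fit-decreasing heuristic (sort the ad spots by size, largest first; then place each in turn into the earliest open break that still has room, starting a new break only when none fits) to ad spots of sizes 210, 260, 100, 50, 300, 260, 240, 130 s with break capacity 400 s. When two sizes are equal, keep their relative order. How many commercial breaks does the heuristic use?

5

Sorted descending: 300, 260, 260, 240, 210, 130, 100, 50.
  300 → break 1 (new)  [load 300/400]
  260 → break 2 (new)  [load 260/400]
  260 → break 3 (new)  [load 260/400]
  240 → break 4 (new)  [load 240/400]
  210 → break 5 (new)  [load 210/400]
  130 → break 2  [load 390/400]
  100 → break 1  [load 400/400]
  50 → break 3  [load 310/400]
5 commercial breaks opened.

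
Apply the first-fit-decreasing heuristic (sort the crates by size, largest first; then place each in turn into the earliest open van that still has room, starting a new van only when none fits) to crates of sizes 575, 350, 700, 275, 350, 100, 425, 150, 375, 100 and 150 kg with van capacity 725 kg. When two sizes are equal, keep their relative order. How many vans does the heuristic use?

5

Sorted descending: 700, 575, 425, 375, 350, 350, 275, 150, 150, 100, 100.
  700 → van 1 (new)  [load 700/725]
  575 → van 2 (new)  [load 575/725]
  425 → van 3 (new)  [load 425/725]
  375 → van 4 (new)  [load 375/725]
  350 → van 4  [load 725/725]
  350 → van 5 (new)  [load 350/725]
  275 → van 3  [load 700/725]
  150 → van 2  [load 725/725]
  150 → van 5  [load 500/725]
  100 → van 5  [load 600/725]
  100 → van 5  [load 700/725]
5 vans opened.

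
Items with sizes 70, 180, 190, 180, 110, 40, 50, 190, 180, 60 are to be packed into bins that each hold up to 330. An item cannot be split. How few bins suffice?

5

Total = 190 + 190 + 180 + 180 + 180 + 110 + 70 + 60 + 50 + 40 = 1250.
Lower bound: ⌈1250/330⌉ = 4 bins.
Also, 5 items each exceed 165, and no two of those can share a bin, so at least 5 bins are needed.
A packing using 5 bins:
  bin 1: 190 + 110 = 300
  bin 2: 190 + 70 + 60 = 320
  bin 3: 180 + 50 + 40 = 270
  bin 4: 180 = 180
  bin 5: 180 = 180
This matches the lower bound, so 5 is optimal.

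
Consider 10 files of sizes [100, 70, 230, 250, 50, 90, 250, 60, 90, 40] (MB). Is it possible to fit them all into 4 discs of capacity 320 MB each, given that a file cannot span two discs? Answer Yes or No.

Yes

A valid assignment using 4 discs:
  disc 1: 250 + 70 = 320
  disc 2: 250 + 60 = 310
  disc 3: 230 + 90 = 320
  disc 4: 100 + 90 + 50 + 40 = 280
Every load is within 320 MB, so 4 discs suffice.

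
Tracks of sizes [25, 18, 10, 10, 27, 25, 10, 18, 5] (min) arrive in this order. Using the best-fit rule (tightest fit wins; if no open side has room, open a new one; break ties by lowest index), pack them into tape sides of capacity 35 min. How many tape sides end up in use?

  25 → side 1 (new)  [load 25/35]
  18 → side 2 (new)  [load 18/35]
  10 → side 1  [load 35/35]
  10 → side 2  [load 28/35]
  27 → side 3 (new)  [load 27/35]
  25 → side 4 (new)  [load 25/35]
  10 → side 4  [load 35/35]
  18 → side 5 (new)  [load 18/35]
  5 → side 2  [load 33/35]
5 tape sides opened.

5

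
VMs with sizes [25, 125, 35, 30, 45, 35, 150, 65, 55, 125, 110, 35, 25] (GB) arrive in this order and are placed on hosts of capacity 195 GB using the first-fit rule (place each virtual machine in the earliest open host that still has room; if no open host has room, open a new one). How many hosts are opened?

  25 → host 1 (new)  [load 25/195]
  125 → host 1  [load 150/195]
  35 → host 1  [load 185/195]
  30 → host 2 (new)  [load 30/195]
  45 → host 2  [load 75/195]
  35 → host 2  [load 110/195]
  150 → host 3 (new)  [load 150/195]
  65 → host 2  [load 175/195]
  55 → host 4 (new)  [load 55/195]
  125 → host 4  [load 180/195]
  110 → host 5 (new)  [load 110/195]
  35 → host 3  [load 185/195]
  25 → host 5  [load 135/195]
5 hosts opened.

5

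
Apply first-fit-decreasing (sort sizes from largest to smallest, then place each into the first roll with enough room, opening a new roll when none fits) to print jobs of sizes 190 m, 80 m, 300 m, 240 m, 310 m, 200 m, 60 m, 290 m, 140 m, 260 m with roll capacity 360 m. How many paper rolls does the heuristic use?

7

Sorted descending: 310, 300, 290, 260, 240, 200, 190, 140, 80, 60.
  310 → roll 1 (new)  [load 310/360]
  300 → roll 2 (new)  [load 300/360]
  290 → roll 3 (new)  [load 290/360]
  260 → roll 4 (new)  [load 260/360]
  240 → roll 5 (new)  [load 240/360]
  200 → roll 6 (new)  [load 200/360]
  190 → roll 7 (new)  [load 190/360]
  140 → roll 6  [load 340/360]
  80 → roll 4  [load 340/360]
  60 → roll 2  [load 360/360]
7 paper rolls opened.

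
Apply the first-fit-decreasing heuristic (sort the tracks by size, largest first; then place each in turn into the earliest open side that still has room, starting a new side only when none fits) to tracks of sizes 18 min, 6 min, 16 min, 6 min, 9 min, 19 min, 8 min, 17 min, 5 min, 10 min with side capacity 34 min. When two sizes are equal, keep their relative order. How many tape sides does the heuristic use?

4

Sorted descending: 19, 18, 17, 16, 10, 9, 8, 6, 6, 5.
  19 → side 1 (new)  [load 19/34]
  18 → side 2 (new)  [load 18/34]
  17 → side 3 (new)  [load 17/34]
  16 → side 2  [load 34/34]
  10 → side 1  [load 29/34]
  9 → side 3  [load 26/34]
  8 → side 3  [load 34/34]
  6 → side 4 (new)  [load 6/34]
  6 → side 4  [load 12/34]
  5 → side 1  [load 34/34]
4 tape sides opened.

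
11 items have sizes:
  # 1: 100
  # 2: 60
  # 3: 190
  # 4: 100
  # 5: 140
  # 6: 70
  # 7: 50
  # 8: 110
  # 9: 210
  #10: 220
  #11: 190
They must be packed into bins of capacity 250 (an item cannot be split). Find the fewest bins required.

Total = 220 + 210 + 190 + 190 + 140 + 110 + 100 + 100 + 70 + 60 + 50 = 1440.
Lower bound: ⌈1440/250⌉ = 6 bins.
A packing using 7 bins:
  bin 1: 220 = 220
  bin 2: 210 = 210
  bin 3: 190 + 60 = 250
  bin 4: 190 + 50 = 240
  bin 5: 140 + 110 = 250
  bin 6: 100 + 100 = 200
  bin 7: 70 = 70
No arrangement into 6 bins stays within capacity, so 7 is optimal.

7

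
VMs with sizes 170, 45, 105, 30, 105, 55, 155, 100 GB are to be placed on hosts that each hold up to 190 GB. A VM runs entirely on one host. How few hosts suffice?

5

Total = 170 + 155 + 105 + 105 + 100 + 55 + 45 + 30 = 765 GB.
Lower bound: ⌈765/190⌉ = 5 hosts.
A packing using 5 hosts:
  host 1: 170 = 170
  host 2: 155 + 30 = 185
  host 3: 105 + 55 = 160
  host 4: 105 + 45 = 150
  host 5: 100 = 100
This matches the lower bound, so 5 is optimal.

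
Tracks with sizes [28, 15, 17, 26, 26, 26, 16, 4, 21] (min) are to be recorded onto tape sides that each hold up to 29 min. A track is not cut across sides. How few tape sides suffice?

Total = 28 + 26 + 26 + 26 + 21 + 17 + 16 + 15 + 4 = 179 min.
Lower bound: ⌈179/29⌉ = 7 tape sides.
Also, 8 tracks each exceed 29/2 min, and no two of those can share a side, so at least 8 tape sides are needed.
A packing using 8 tape sides:
  side 1: 28 = 28
  side 2: 26 = 26
  side 3: 26 = 26
  side 4: 26 = 26
  side 5: 21 + 4 = 25
  side 6: 17 = 17
  side 7: 16 = 16
  side 8: 15 = 15
This matches the lower bound, so 8 is optimal.

8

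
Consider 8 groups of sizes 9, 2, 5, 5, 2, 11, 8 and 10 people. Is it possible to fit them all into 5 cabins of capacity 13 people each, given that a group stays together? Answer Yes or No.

A valid assignment using 5 cabins:
  cabin 1: 11 + 2 = 13
  cabin 2: 10 + 2 = 12
  cabin 3: 9 = 9
  cabin 4: 8 + 5 = 13
  cabin 5: 5 = 5
Every load is within 13 people, so 5 cabins suffice.

Yes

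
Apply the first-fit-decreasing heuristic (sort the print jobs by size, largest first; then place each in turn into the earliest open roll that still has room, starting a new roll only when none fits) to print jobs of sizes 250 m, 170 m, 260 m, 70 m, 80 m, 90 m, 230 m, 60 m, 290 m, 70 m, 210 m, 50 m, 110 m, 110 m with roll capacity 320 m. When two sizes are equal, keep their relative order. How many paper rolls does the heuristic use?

Sorted descending: 290, 260, 250, 230, 210, 170, 110, 110, 90, 80, 70, 70, 60, 50.
  290 → roll 1 (new)  [load 290/320]
  260 → roll 2 (new)  [load 260/320]
  250 → roll 3 (new)  [load 250/320]
  230 → roll 4 (new)  [load 230/320]
  210 → roll 5 (new)  [load 210/320]
  170 → roll 6 (new)  [load 170/320]
  110 → roll 5  [load 320/320]
  110 → roll 6  [load 280/320]
  90 → roll 4  [load 320/320]
  80 → roll 7 (new)  [load 80/320]
  70 → roll 3  [load 320/320]
  70 → roll 7  [load 150/320]
  60 → roll 2  [load 320/320]
  50 → roll 7  [load 200/320]
7 paper rolls opened.

7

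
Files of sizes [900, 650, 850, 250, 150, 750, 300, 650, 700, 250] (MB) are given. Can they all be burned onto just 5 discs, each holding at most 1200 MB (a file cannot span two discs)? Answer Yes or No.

Total = 5450 MB; ⌈5450/1200⌉ = 5.
6 files each exceed half the capacity and cannot share a disc, forcing at least 6 discs.
At least 6 discs are required, but only 5 are allowed.

No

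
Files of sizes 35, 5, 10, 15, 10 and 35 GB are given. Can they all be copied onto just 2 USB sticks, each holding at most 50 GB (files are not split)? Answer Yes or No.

Total = 110 GB; ⌈110/50⌉ = 3.
At least 3 USB sticks are required, but only 2 are allowed.

No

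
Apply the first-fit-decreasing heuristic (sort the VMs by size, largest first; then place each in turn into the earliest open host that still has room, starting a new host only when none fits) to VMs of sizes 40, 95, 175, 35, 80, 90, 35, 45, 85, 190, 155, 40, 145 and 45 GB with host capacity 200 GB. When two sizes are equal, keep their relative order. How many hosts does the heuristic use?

7

Sorted descending: 190, 175, 155, 145, 95, 90, 85, 80, 45, 45, 40, 40, 35, 35.
  190 → host 1 (new)  [load 190/200]
  175 → host 2 (new)  [load 175/200]
  155 → host 3 (new)  [load 155/200]
  145 → host 4 (new)  [load 145/200]
  95 → host 5 (new)  [load 95/200]
  90 → host 5  [load 185/200]
  85 → host 6 (new)  [load 85/200]
  80 → host 6  [load 165/200]
  45 → host 3  [load 200/200]
  45 → host 4  [load 190/200]
  40 → host 7 (new)  [load 40/200]
  40 → host 7  [load 80/200]
  35 → host 6  [load 200/200]
  35 → host 7  [load 115/200]
7 hosts opened.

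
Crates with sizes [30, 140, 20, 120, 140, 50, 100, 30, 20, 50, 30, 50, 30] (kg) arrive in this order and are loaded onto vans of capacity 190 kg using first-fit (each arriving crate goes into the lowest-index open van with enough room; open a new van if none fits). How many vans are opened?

5

  30 → van 1 (new)  [load 30/190]
  140 → van 1  [load 170/190]
  20 → van 1  [load 190/190]
  120 → van 2 (new)  [load 120/190]
  140 → van 3 (new)  [load 140/190]
  50 → van 2  [load 170/190]
  100 → van 4 (new)  [load 100/190]
  30 → van 3  [load 170/190]
  20 → van 2  [load 190/190]
  50 → van 4  [load 150/190]
  30 → van 4  [load 180/190]
  50 → van 5 (new)  [load 50/190]
  30 → van 5  [load 80/190]
5 vans opened.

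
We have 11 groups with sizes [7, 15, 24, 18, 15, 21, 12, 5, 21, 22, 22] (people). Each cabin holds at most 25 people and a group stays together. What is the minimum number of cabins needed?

Total = 24 + 22 + 22 + 21 + 21 + 18 + 15 + 15 + 12 + 7 + 5 = 182 people.
Lower bound: ⌈182/25⌉ = 8 cabins.
A packing using 9 cabins:
  cabin 1: 24 = 24
  cabin 2: 22 = 22
  cabin 3: 22 = 22
  cabin 4: 21 = 21
  cabin 5: 21 = 21
  cabin 6: 18 + 7 = 25
  cabin 7: 15 + 5 = 20
  cabin 8: 15 = 15
  cabin 9: 12 = 12
No arrangement into 8 cabins stays within capacity, so 9 is optimal.

9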